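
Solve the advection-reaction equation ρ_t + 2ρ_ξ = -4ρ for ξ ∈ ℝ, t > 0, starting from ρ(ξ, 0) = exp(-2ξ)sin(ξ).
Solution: Substitute ρ = exp(-2ξ)u, i.e. u = exp(2ξ)ρ.
By the product rule, ρ_ξ = exp(-2ξ)(u_ξ - 2u), ρ_t = exp(-2ξ)u_t.
Substituting into the PDE and dividing by exp(-2ξ): u_t + 2(u_ξ - 2u) = -4u.
The lower-order terms cancel, leaving the standard advection equation u_t + 2u_ξ = 0.
Initial data for u: u(ξ,0) = exp(2ξ)ρ(ξ,0) = sin(ξ).
Solve for u:
  By method of characteristics (waves move right with speed 2):
  Along characteristics ξ - 2t = const, u is constant, so u(ξ,t) = f(ξ - 2t) with f = u(·, 0).
Hence u(ξ,t) = -sin(2t - ξ).
Transform back: ρ(ξ,t) = exp(-2ξ)u(ξ,t).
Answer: ρ(ξ, t) = -exp(-2ξ)sin(2t - ξ)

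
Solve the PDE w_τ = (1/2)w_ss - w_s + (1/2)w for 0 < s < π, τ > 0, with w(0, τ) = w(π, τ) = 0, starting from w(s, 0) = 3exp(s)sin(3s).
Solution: Substitute w = exp(s)u, i.e. u = exp(-s)w.
By the product rule, w_s = exp(s)(u_s + u), w_ss = exp(s)(u_ss + 2u_s + u), w_τ = exp(s)u_τ.
Substituting into the PDE and dividing by exp(s): u_τ = (1/2)(u_ss + 2u_s + u) - (u_s + u) + (1/2)u.
The lower-order terms cancel, leaving the standard heat equation u_τ = (1/2)u_ss.
Initial data for u: u(s,0) = exp(-s)w(s,0) = 3sin(3s). The boundary conditions carry over: u(0,τ) = u(π,τ) = 0.
Solve for u:
  Using separation of variables u = X(s)T(τ):
  Eigenfunctions: sin(ns), n = 1, 2, 3, ...
  General solution: u(s, τ) = Σ c_n sin(ns) exp(-n² τ/2)
  Matching u(s,0) = 3sin(3s) term by term: c_3=3.
Hence u(s,τ) = 3exp(-9τ/2)sin(3s).
Transform back: w(s,τ) = exp(s)u(s,τ).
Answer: w(s, τ) = 3exp(s)exp(-9τ/2)sin(3s)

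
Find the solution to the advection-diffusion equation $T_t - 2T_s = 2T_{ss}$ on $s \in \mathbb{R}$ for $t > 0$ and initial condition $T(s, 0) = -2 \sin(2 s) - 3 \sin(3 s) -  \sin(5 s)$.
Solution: Change to a moving frame: let $\eta = s + 2t$, $\sigma = t$ and write $T(s,t) = u(\eta,\sigma)$.
By the chain rule $T_t = u_{\sigma} + 2u_{\eta}$, $T_s = u_{\eta}$, $T_{ss} = u_{\eta\eta}$.
Then $T_t - 2T_s = u_{\sigma}$: the advection term cancels and the PDE becomes the heat equation $u_{\sigma} = 2u_{\eta\eta}$ on $\eta \in \mathbb{R}$.
Initial data: $u(\eta,0) = T(\eta,0) = -2 \sin(2 \eta) - 3 \sin(3 \eta) - \sin(5 \eta)$.
On $\eta \in \mathbb{R}$ each mode satisfies $(\sin(n\eta))'' = -n^2 \sin(n\eta)$, so $e^{-2n^2\sigma} \sin(n\eta)$ solves the heat equation; by superposition $u(\eta,\sigma) = \sum c_n e^{-2n^2\sigma} \sin(n\eta)$.
Reading off the coefficients: $c_2=-2, c_3=-3, c_5=-1$, so $u(\eta,\sigma) = -2 e^{-8 \sigma} \sin(2 \eta) - 3 e^{-18 \sigma} \sin(3 \eta) - e^{-50 \sigma} \sin(5 \eta)$.
Substituting back $\eta = s + 2t$, $\sigma = t$: $T(s,t) = u(s + 2t, t)$.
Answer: $T(s, t) = -2 e^{-8 t} \sin(2 s + 4 t) - 3 e^{-18 t} \sin(3 s + 6 t) -  e^{-50 t} \sin(5 s + 10 t)$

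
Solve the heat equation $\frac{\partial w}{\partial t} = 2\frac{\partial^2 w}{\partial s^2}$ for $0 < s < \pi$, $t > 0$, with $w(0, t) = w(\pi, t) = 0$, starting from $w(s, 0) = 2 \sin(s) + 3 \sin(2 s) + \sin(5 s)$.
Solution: Separating variables: $w = \sum c_n e^{-2n^2t} \sin(ns)$. From $w(s,0) = 2 \sin(s) + 3 \sin(2 s) + \sin(5 s)$: $c_1=2, c_2=3, c_5=1$.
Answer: $w(s, t) = 2 e^{-2 t} \sin(s) + 3 e^{-8 t} \sin(2 s) + e^{-50 t} \sin(5 s)$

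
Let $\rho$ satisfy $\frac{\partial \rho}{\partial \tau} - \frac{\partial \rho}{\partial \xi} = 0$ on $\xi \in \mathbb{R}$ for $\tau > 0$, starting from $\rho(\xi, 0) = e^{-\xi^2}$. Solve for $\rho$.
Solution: By method of characteristics (waves move left with speed 1):
Along characteristics $\xi + \tau =$ const, $\rho$ is constant, so $\rho(\xi,\tau) = f(\xi + \tau)$ with $f = \rho( \cdot , 0)$.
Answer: $\rho(\xi, \tau) = e^{-(\tau + \xi)^2}$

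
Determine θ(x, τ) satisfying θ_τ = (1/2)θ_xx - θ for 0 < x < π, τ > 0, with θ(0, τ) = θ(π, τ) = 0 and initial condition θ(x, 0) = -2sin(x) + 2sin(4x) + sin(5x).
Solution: Substitute θ = exp(-τ)u, i.e. u = exp(τ)θ.
By the product rule, θ_τ = exp(-τ)(u_τ - u), θ_xx = exp(-τ)u_xx.
Substituting into the PDE and dividing by exp(-τ): u_τ - u = (1/2)u_xx - u.
The lower-order terms cancel, leaving the standard heat equation u_τ = (1/2)u_xx.
Initial data for u: u(x,0) = θ(x,0) = -2sin(x) + 2sin(4x) + sin(5x). The boundary conditions carry over: u(0,τ) = u(π,τ) = 0.
Solve for u:
  Using separation of variables u = X(x)G(τ):
  Eigenfunctions: sin(nx), n = 1, 2, 3, ...
  General solution: u(x, τ) = Σ c_n sin(nx) exp(-n² τ/2)
  Matching u(x,0) = -2sin(x) + 2sin(4x) + sin(5x) term by term: c_1=-2, c_4=2, c_5=1.
Hence u(x,τ) = 2exp(-8τ)sin(4x) - 2exp(-τ/2)sin(x) + exp(-25τ/2)sin(5x).
Transform back: θ(x,τ) = exp(-τ)u(x,τ).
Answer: θ(x, τ) = 2exp(-9τ)sin(4x) - 2exp(-3τ/2)sin(x) + exp(-27τ/2)sin(5x)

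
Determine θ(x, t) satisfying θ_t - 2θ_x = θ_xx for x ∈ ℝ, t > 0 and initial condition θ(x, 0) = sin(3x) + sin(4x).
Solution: Change to a moving frame: let η = x + 2t, σ = t and write θ(x,t) = u(η,σ).
By the chain rule θ_t = u_σ + 2u_η, θ_x = u_η, θ_xx = u_ηη.
Then θ_t - 2θ_x = u_σ: the advection term cancels and the PDE becomes the heat equation u_σ = u_ηη on η ∈ ℝ.
Initial data: u(η,0) = θ(η,0) = sin(3η) + sin(4η).
On η ∈ ℝ each mode satisfies (sin(nη))″ = -n² sin(nη), so exp(-n²σ) sin(nη) solves the heat equation; by superposition u(η,σ) = Σ c_n exp(-n²σ) sin(nη).
Reading off the coefficients: c_3=1, c_4=1, so u(η,σ) = exp(-9σ)sin(3η) + exp(-16σ)sin(4η).
Substituting back η = x + 2t, σ = t: θ(x,t) = u(x + 2t, t).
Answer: θ(x, t) = exp(-9t)sin(6t + 3x) + exp(-16t)sin(8t + 4x)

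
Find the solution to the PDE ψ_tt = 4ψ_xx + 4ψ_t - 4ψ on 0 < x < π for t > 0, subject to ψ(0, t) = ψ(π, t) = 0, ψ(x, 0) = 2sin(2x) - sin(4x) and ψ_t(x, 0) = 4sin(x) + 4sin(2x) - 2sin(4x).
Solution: Substitute ψ = exp(2t)u, i.e. u = exp(-2t)ψ.
By the product rule, ψ_t = exp(2t)(u_t + 2u), ψ_tt = exp(2t)(u_tt + 4u_t + 4u), ψ_xx = exp(2t)u_xx.
Substituting into the PDE and dividing by exp(2t): u_tt + 4u_t + 4u = 4u_xx + 4(u_t + 2u) - 4u.
The lower-order terms cancel, leaving the standard wave equation u_tt = 4u_xx.
Initial data for u: u(x,0) = ψ(x,0) = 2sin(2x) - sin(4x); u_t(x,0) = ψ_t(x,0) - 2ψ(x,0) = 4sin(x). The boundary conditions carry over: u(0,t) = u(π,t) = 0.
Solve for u:
  Using separation of variables u = X(x)T(t):
  Eigenfunctions: sin(nx), n = 1, 2, 3, ...
  General solution: u(x, t) = Σ [A_n cos(2n t) + B_n sin(2n t)] sin(nx)
  From u(x,0) = 2sin(2x) - sin(4x): A_2=2, A_4=-1. From u_t(x,0) = 4sin(x), using u_t(x,0) = Σ ω_n B_n sin(nx) with ω_n = 2n: B_1 = 4/2 = 2.
Hence u(x,t) = 2sin(2t)sin(x) + 2sin(2x)cos(4t) - sin(4x)cos(8t).
Transform back: ψ(x,t) = exp(2t)u(x,t).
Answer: ψ(x, t) = 2exp(2t)sin(2t)sin(x) + 2exp(2t)sin(2x)cos(4t) - exp(2t)sin(4x)cos(8t)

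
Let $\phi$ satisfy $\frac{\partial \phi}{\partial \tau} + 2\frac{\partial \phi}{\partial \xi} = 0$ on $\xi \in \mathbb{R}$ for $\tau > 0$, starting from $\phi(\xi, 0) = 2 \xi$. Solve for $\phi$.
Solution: By method of characteristics (waves move right with speed 2):
Along characteristics $\xi - 2\tau =$ const, $\phi$ is constant, so $\phi(\xi,\tau) = f(\xi - 2\tau)$ with $f = \phi( \cdot , 0)$.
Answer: $\phi(\xi, \tau) = -4 \tau + 2 \xi$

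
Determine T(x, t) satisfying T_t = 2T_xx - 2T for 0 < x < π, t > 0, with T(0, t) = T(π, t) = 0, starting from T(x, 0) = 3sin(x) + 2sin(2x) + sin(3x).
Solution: Substitute T = exp(-2t)u.
Then T_t = exp(-2t)(u_t - 2u), T_xx = exp(-2t)u_xx; substituting and dividing by exp(-2t), the lower-order terms cancel: u_t = 2u_xx (standard heat equation).
Data for u: u(x,0) = T(x,0) = 3sin(x) + 2sin(2x) + sin(3x). The boundary conditions carry over: u(0,t) = u(π,t) = 0.
Separating variables: u = Σ c_n exp(-2n²t) sin(nx). From u(x,0) = 3sin(x) + 2sin(2x) + sin(3x): c_1=3, c_2=2, c_3=1.
So u(x,t) = 3exp(-2t)sin(x) + 2exp(-8t)sin(2x) + exp(-18t)sin(3x), and T(x,t) = exp(-2t)u(x,t).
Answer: T(x, t) = 3exp(-4t)sin(x) + 2exp(-10t)sin(2x) + exp(-20t)sin(3x)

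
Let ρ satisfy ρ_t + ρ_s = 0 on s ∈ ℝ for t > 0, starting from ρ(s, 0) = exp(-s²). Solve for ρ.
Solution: By method of characteristics (waves move right with speed 1):
Along characteristics s - t = const, ρ is constant, so ρ(s,t) = f(s - t) with f = ρ(·, 0).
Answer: ρ(s, t) = exp(-(s - t)²)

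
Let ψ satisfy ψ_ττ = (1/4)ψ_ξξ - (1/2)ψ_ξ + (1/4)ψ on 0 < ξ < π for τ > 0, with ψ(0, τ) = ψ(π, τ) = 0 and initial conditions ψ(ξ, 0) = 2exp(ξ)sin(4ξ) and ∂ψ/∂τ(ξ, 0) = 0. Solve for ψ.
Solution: Substitute ψ = exp(ξ)u.
Then ψ_ξ = exp(ξ)(u_ξ + u), ψ_ξξ = exp(ξ)(u_ξξ + 2u_ξ + u), ψ_ττ = exp(ξ)u_ττ; substituting and dividing by exp(ξ), the lower-order terms cancel: u_ττ = (1/4)u_ξξ (standard wave equation).
Data for u: u(ξ,0) = exp(-ξ)ψ(ξ,0) = 2sin(4ξ); u_τ(ξ,0) = exp(-ξ)ψ_τ(ξ,0) = 0. The boundary conditions carry over: u(0,τ) = u(π,τ) = 0.
Separating variables: u = Σ [A_n cos(ω_n τ) + B_n sin(ω_n τ)] sin(nξ), ω_n = n/2. From ICs: A_4=2.
So u(ξ,τ) = 2sin(4ξ)cos(2τ), and ψ(ξ,τ) = exp(ξ)u(ξ,τ).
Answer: ψ(ξ, τ) = 2exp(ξ)sin(4ξ)cos(2τ)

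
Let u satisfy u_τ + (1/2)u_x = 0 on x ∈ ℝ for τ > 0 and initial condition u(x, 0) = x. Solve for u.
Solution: By characteristics (dx/dτ = 1/2), u(x,τ) = f(x - (1/2)τ) with f = u(·, 0).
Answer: u(x, τ) = x - (1/2)τ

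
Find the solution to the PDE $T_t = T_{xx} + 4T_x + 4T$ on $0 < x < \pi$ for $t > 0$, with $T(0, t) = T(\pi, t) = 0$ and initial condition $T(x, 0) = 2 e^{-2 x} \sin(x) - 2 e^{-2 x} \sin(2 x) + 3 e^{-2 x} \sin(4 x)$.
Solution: Substitute $T = e^{-2x}u$, i.e. $u = e^{2x}T$.
By the product rule, $T_x = e^{-2x}(u_x - 2u)$, $T_{xx} = e^{-2x}(u_{xx} - 4u_x + 4u)$, $T_t = e^{-2x}u_t$.
Substituting into the PDE and dividing by $e^{-2x}$: $u_t = (u_{xx} - 4u_x + 4u) + 4(u_x - 2u) + 4u$.
The lower-order terms cancel, leaving the standard heat equation $u_t = u_{xx}$.
Initial data for $u$: $u(x,0) = e^{2x}T(x,0) = 2 \sin(x) - 2 \sin(2 x) + 3 \sin(4 x)$. The boundary conditions carry over: $u(0,t) = u(\pi,t) = 0$.
Solve for $u$:
  Using separation of variables $u = X(x)G(t)$:
  Eigenfunctions: $\sin(nx)$, $n = 1, 2, 3, \ldots$
  General solution: $u(x, t) = \sum c_n \sin(nx) e^{-n^2 t}$
  Matching $u(x,0) = 2 \sin(x) - 2 \sin(2 x) + 3 \sin(4 x)$ term by term: $c_1=2, c_2=-2, c_4=3$.
Hence $u(x,t) = 2 e^{-t} \sin(x) - 2 e^{-4 t} \sin(2 x) + 3 e^{-16 t} \sin(4 x)$.
Transform back: $T(x,t) = e^{-2x}u(x,t)$.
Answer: $T(x, t) = 2 e^{-t} e^{-2 x} \sin(x) - 2 e^{-4 t} e^{-2 x} \sin(2 x) + 3 e^{-16 t} e^{-2 x} \sin(4 x)$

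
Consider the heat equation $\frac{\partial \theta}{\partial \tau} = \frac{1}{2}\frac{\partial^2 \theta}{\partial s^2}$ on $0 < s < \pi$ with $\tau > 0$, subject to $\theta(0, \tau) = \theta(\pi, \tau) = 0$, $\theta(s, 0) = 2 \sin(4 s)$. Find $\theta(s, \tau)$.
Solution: Separating variables: $\theta = \sum c_n e^{-n^2\tau/2} \sin(ns)$. From $\theta(s,0) = 2 \sin(4 s)$: $c_4=2$.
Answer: $\theta(s, \tau) = 2 e^{-8 \tau} \sin(4 s)$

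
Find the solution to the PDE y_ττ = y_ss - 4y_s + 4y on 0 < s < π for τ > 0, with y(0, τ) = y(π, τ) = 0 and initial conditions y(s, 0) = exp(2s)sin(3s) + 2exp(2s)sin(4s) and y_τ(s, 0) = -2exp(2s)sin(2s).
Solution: Substitute y = exp(2s)u, i.e. u = exp(-2s)y.
By the product rule, y_s = exp(2s)(u_s + 2u), y_ss = exp(2s)(u_ss + 4u_s + 4u), y_ττ = exp(2s)u_ττ.
Substituting into the PDE and dividing by exp(2s): u_ττ = (u_ss + 4u_s + 4u) - 4(u_s + 2u) + 4u.
The lower-order terms cancel, leaving the standard wave equation u_ττ = u_ss.
Initial data for u: u(s,0) = exp(-2s)y(s,0) = sin(3s) + 2sin(4s); u_τ(s,0) = exp(-2s)y_τ(s,0) = -2sin(2s). The boundary conditions carry over: u(0,τ) = u(π,τ) = 0.
Solve for u:
  Using separation of variables u = X(s)T(τ):
  Eigenfunctions: sin(ns), n = 1, 2, 3, ...
  General solution: u(s, τ) = Σ [A_n cos(n τ) + B_n sin(n τ)] sin(ns)
  From u(s,0) = sin(3s) + 2sin(4s): A_3=1, A_4=2. From u_τ(s,0) = -2sin(2s), using u_τ(s,0) = Σ ω_n B_n sin(ns) with ω_n = n: B_2 = (-2)/2 = -1.
Hence u(s,τ) = -sin(2s)sin(2τ) + sin(3s)cos(3τ) + 2sin(4s)cos(4τ).
Transform back: y(s,τ) = exp(2s)u(s,τ).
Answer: y(s, τ) = -exp(2s)sin(2s)sin(2τ) + exp(2s)sin(3s)cos(3τ) + 2exp(2s)sin(4s)cos(4τ)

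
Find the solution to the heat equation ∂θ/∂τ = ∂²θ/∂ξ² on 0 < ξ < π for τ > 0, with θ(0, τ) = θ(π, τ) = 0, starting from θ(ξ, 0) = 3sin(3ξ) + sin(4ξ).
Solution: Using separation of variables θ = X(ξ)G(τ):
Eigenfunctions: sin(nξ), n = 1, 2, 3, ...
General solution: θ(ξ, τ) = Σ c_n sin(nξ) exp(-n² τ)
Matching θ(ξ,0) = 3sin(3ξ) + sin(4ξ) term by term: c_3=3, c_4=1.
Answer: θ(ξ, τ) = 3exp(-9τ)sin(3ξ) + exp(-16τ)sin(4ξ)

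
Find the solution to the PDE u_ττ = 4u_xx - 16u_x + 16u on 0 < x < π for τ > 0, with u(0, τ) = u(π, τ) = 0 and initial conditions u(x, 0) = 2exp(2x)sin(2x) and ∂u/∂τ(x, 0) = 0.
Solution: Substitute u = exp(2x)w.
Then u_x = exp(2x)(w_x + 2w), u_xx = exp(2x)(w_xx + 4w_x + 4w), u_ττ = exp(2x)w_ττ; substituting and dividing by exp(2x), the lower-order terms cancel: w_ττ = 4w_xx (standard wave equation).
Data for w: w(x,0) = exp(-2x)u(x,0) = 2sin(2x); w_τ(x,0) = exp(-2x)u_τ(x,0) = 0. The boundary conditions carry over: w(0,τ) = w(π,τ) = 0.
Separating variables: w = Σ [A_n cos(ω_n τ) + B_n sin(ω_n τ)] sin(nx), ω_n = 2n. From ICs: A_2=2.
So w(x,τ) = 2sin(2x)cos(4τ), and u(x,τ) = exp(2x)w(x,τ).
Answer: u(x, τ) = 2exp(2x)sin(2x)cos(4τ)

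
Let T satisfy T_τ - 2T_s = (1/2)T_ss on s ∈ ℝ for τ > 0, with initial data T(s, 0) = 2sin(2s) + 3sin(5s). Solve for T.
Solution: Change to a moving frame: let η = s + 2τ, σ = τ and write T(s,τ) = u(η,σ).
By the chain rule T_τ = u_σ + 2u_η, T_s = u_η, T_ss = u_ηη.
Then T_τ - 2T_s = u_σ: the advection term cancels and the PDE becomes the heat equation u_σ = (1/2)u_ηη on η ∈ ℝ.
Initial data: u(η,0) = T(η,0) = 2sin(2η) + 3sin(5η).
On η ∈ ℝ each mode satisfies (sin(nη))″ = -n² sin(nη), so exp(-n²σ/2) sin(nη) solves the heat equation; by superposition u(η,σ) = Σ c_n exp(-n²σ/2) sin(nη).
Reading off the coefficients: c_2=2, c_5=3, so u(η,σ) = 2exp(-2σ)sin(2η) + 3exp(-25σ/2)sin(5η).
Substituting back η = s + 2τ, σ = τ: T(s,τ) = u(s + 2τ, τ).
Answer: T(s, τ) = 2exp(-2τ)sin(2s + 4τ) + 3exp(-25τ/2)sin(5s + 10τ)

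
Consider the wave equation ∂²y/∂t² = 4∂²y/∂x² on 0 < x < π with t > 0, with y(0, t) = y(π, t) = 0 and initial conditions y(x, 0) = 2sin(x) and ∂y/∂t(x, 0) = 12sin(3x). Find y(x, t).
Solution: Separating variables: y = Σ [A_n cos(ω_n t) + B_n sin(ω_n t)] sin(nx), ω_n = 2n. From ICs (B_n = velocity coefficient / ω_n): A_1=2, B_3=2.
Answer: y(x, t) = 2sin(6t)sin(3x) + 2sin(x)cos(2t)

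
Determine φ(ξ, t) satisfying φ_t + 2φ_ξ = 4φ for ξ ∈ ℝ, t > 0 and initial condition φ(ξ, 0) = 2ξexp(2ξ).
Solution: Substitute φ = exp(2ξ)u.
Then φ_ξ = exp(2ξ)(u_ξ + 2u), φ_t = exp(2ξ)u_t; substituting and dividing by exp(2ξ), the lower-order terms cancel: u_t + 2u_ξ = 0 (standard advection equation).
Data for u: u(ξ,0) = exp(-2ξ)φ(ξ,0) = 2ξ.
By characteristics (dξ/dt = 2), u(ξ,t) = f(ξ - 2t) with f = u(·, 0).
So u(ξ,t) = -4t + 2ξ, and φ(ξ,t) = exp(2ξ)u(ξ,t).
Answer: φ(ξ, t) = -4texp(2ξ) + 2ξexp(2ξ)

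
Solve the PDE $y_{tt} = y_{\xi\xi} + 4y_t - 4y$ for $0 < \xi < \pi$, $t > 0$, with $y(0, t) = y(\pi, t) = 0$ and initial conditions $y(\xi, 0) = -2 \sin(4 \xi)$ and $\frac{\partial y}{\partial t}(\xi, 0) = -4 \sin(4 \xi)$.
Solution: Substitute $y = e^{2t}u$.
Then $y_t = e^{2t}(u_t + 2u)$, $y_{tt} = e^{2t}(u_{tt} + 4u_t + 4u)$, $y_{\xi\xi} = e^{2t}u_{\xi\xi}$; substituting and dividing by $e^{2t}$, the lower-order terms cancel: $u_{tt} = u_{\xi\xi}$ (standard wave equation).
Data for $u$: $u(\xi,0) = y(\xi,0) = -2 \sin(4 \xi)$; $u_t(\xi,0) = y_t(\xi,0) - 2y(\xi,0) = 0$. The boundary conditions carry over: $u(0,t) = u(\pi,t) = 0$.
Separating variables: $u = \sum [A_n \cos(\omega_n t) + B_n \sin(\omega_n t)] \sin(n\xi)$, $\omega_n = n$. From ICs: $A_4=-2$.
So $u(\xi,t) = -2 \sin(4 \xi) \cos(4 t)$, and $y(\xi,t) = e^{2t}u(\xi,t)$.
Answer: $y(\xi, t) = -2 e^{2 t} \sin(4 \xi) \cos(4 t)$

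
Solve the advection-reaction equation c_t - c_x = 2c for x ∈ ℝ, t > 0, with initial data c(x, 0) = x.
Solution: Substitute c = exp(2t)u, i.e. u = exp(-2t)c.
By the product rule, c_t = exp(2t)(u_t + 2u), c_x = exp(2t)u_x.
Substituting into the PDE and dividing by exp(2t): u_t + 2u - u_x = 2u.
The lower-order terms cancel, leaving the standard advection equation u_t - u_x = 0.
Initial data for u: u(x,0) = c(x,0) = x.
Solve for u:
  By method of characteristics (waves move left with speed 1):
  Along characteristics x + t = const, u is constant, so u(x,t) = f(x + t) with f = u(·, 0).
Hence u(x,t) = t + x.
Transform back: c(x,t) = exp(2t)u(x,t).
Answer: c(x, t) = texp(2t) + xexp(2t)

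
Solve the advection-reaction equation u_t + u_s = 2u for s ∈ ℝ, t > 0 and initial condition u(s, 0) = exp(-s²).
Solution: Substitute u = exp(2t)w, i.e. w = exp(-2t)u.
By the product rule, u_t = exp(2t)(w_t + 2w), u_s = exp(2t)w_s.
Substituting into the PDE and dividing by exp(2t): w_t + 2w + w_s = 2w.
The lower-order terms cancel, leaving the standard advection equation w_t + w_s = 0.
Initial data for w: w(s,0) = u(s,0) = exp(-s²).
Solve for w:
  By method of characteristics (waves move right with speed 1):
  Along characteristics s - t = const, w is constant, so w(s,t) = f(s - t) with f = w(·, 0).
Hence w(s,t) = exp(-(s - t)²).
Transform back: u(s,t) = exp(2t)w(s,t).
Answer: u(s, t) = exp(2t)exp(-(s - t)²)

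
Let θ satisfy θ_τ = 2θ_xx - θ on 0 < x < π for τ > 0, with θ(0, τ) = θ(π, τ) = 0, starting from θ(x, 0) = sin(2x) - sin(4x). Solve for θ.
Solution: Substitute θ = exp(-τ)u, i.e. u = exp(τ)θ.
By the product rule, θ_τ = exp(-τ)(u_τ - u), θ_xx = exp(-τ)u_xx.
Substituting into the PDE and dividing by exp(-τ): u_τ - u = 2u_xx - u.
The lower-order terms cancel, leaving the standard heat equation u_τ = 2u_xx.
Initial data for u: u(x,0) = θ(x,0) = sin(2x) - sin(4x). The boundary conditions carry over: u(0,τ) = u(π,τ) = 0.
Solve for u:
  Using separation of variables u = X(x)G(τ):
  Eigenfunctions: sin(nx), n = 1, 2, 3, ...
  General solution: u(x, τ) = Σ c_n sin(nx) exp(-2n² τ)
  Matching u(x,0) = sin(2x) - sin(4x) term by term: c_2=1, c_4=-1.
Hence u(x,τ) = exp(-8τ)sin(2x) - exp(-32τ)sin(4x).
Transform back: θ(x,τ) = exp(-τ)u(x,τ).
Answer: θ(x, τ) = exp(-9τ)sin(2x) - exp(-33τ)sin(4x)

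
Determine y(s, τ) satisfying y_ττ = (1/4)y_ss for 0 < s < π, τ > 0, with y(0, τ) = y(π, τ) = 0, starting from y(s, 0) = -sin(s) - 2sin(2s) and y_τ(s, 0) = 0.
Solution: Separating variables: y = Σ [A_n cos(ω_n τ) + B_n sin(ω_n τ)] sin(ns), ω_n = n/2. From ICs: A_1=-1, A_2=-2.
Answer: y(s, τ) = -sin(s)cos(τ/2) - 2sin(2s)cos(τ)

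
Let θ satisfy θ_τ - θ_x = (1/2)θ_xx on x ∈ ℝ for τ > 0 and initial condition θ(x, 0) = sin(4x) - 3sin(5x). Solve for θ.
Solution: Change to a moving frame: let η = x + τ, σ = τ and write θ(x,τ) = u(η,σ).
By the chain rule θ_τ = u_σ + u_η, θ_x = u_η, θ_xx = u_ηη.
Then θ_τ - θ_x = u_σ: the advection term cancels and the PDE becomes the heat equation u_σ = (1/2)u_ηη on η ∈ ℝ.
Initial data: u(η,0) = θ(η,0) = sin(4η) - 3sin(5η).
On η ∈ ℝ each mode satisfies (sin(nη))″ = -n² sin(nη), so exp(-n²σ/2) sin(nη) solves the heat equation; by superposition u(η,σ) = Σ c_n exp(-n²σ/2) sin(nη).
Reading off the coefficients: c_4=1, c_5=-3, so u(η,σ) = exp(-8σ)sin(4η) - 3exp(-25σ/2)sin(5η).
Substituting back η = x + τ, σ = τ: θ(x,τ) = u(x + τ, τ).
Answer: θ(x, τ) = exp(-8τ)sin(4x + 4τ) - 3exp(-25τ/2)sin(5x + 5τ)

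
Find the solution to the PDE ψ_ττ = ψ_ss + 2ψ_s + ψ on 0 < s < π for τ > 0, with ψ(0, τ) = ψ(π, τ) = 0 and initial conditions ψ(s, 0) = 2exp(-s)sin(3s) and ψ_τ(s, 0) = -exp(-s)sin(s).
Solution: Substitute ψ = exp(-s)u, i.e. u = exp(s)ψ.
By the product rule, ψ_s = exp(-s)(u_s - u), ψ_ss = exp(-s)(u_ss - 2u_s + u), ψ_ττ = exp(-s)u_ττ.
Substituting into the PDE and dividing by exp(-s): u_ττ = (u_ss - 2u_s + u) + 2(u_s - u) + u.
The lower-order terms cancel, leaving the standard wave equation u_ττ = u_ss.
Initial data for u: u(s,0) = exp(s)ψ(s,0) = 2sin(3s); u_τ(s,0) = exp(s)ψ_τ(s,0) = -sin(s). The boundary conditions carry over: u(0,τ) = u(π,τ) = 0.
Solve for u:
  Using separation of variables u = X(s)T(τ):
  Eigenfunctions: sin(ns), n = 1, 2, 3, ...
  General solution: u(s, τ) = Σ [A_n cos(n τ) + B_n sin(n τ)] sin(ns)
  From u(s,0) = 2sin(3s): A_3=2. From u_τ(s,0) = -sin(s), using u_τ(s,0) = Σ ω_n B_n sin(ns) with ω_n = n: B_1 = (-1)/1 = -1.
Hence u(s,τ) = -sin(s)sin(τ) + 2sin(3s)cos(3τ).
Transform back: ψ(s,τ) = exp(-s)u(s,τ).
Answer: ψ(s, τ) = -exp(-s)sin(s)sin(τ) + 2exp(-s)sin(3s)cos(3τ)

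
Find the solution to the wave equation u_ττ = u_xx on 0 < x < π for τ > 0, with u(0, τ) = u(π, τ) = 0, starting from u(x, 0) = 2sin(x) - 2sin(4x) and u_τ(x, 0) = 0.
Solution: Using separation of variables u = X(x)T(τ):
Eigenfunctions: sin(nx), n = 1, 2, 3, ...
General solution: u(x, τ) = Σ [A_n cos(n τ) + B_n sin(n τ)] sin(nx)
From u(x,0) = 2sin(x) - 2sin(4x): A_1=2, A_4=-2. From u_τ(x,0) = 0: all B_n = 0.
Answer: u(x, τ) = 2sin(x)cos(τ) - 2sin(4x)cos(4τ)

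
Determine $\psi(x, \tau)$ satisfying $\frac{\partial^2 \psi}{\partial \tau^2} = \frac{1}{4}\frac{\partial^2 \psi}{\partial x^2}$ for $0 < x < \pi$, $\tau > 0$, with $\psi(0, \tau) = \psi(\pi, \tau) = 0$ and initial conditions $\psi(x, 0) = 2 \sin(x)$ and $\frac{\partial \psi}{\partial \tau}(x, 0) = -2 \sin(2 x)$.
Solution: Using separation of variables $\psi = X(x)T(\tau)$:
Eigenfunctions: $\sin(nx)$, $n = 1, 2, 3, \ldots$
General solution: $\psi(x, \tau) = \sum [A_n \cos(n \tau/2) + B_n \sin(n \tau/2)] \sin(nx)$
From $\psi(x,0) = 2 \sin(x)$: $A_1=2$. From $\psi_{\tau}(x,0) = -2 \sin(2 x)$, using $\psi_{\tau}(x,0) = \sum \omega_n B_n \sin(nx)$ with $\omega_n = n/2$: $B_2 = (-2)/1 = -2$.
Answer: $\psi(x, \tau) = -2 \sin(\tau) \sin(2 x) + 2 \sin(x) \cos(\tau/2)$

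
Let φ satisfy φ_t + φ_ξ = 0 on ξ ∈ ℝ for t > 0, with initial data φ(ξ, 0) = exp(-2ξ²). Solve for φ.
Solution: By method of characteristics (waves move right with speed 1):
Along characteristics ξ - t = const, φ is constant, so φ(ξ,t) = f(ξ - t) with f = φ(·, 0).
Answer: φ(ξ, t) = exp(-2(-t + ξ)²)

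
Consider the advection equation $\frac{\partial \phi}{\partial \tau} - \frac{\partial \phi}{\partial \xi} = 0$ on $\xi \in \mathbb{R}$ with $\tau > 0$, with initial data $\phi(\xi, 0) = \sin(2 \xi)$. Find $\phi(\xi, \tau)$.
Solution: By method of characteristics (waves move left with speed 1):
Along characteristics $\xi + \tau =$ const, $\phi$ is constant, so $\phi(\xi,\tau) = f(\xi + \tau)$ with $f = \phi( \cdot , 0)$.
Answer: $\phi(\xi, \tau) = \sin(2 \tau + 2 \xi)$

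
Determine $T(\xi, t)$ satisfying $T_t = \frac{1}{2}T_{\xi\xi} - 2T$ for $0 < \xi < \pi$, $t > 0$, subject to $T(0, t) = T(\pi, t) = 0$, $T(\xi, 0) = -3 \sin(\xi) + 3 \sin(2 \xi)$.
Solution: Substitute $T = e^{-2t}u$, i.e. $u = e^{2t}T$.
By the product rule, $T_t = e^{-2t}(u_t - 2u)$, $T_{\xi\xi} = e^{-2t}u_{\xi\xi}$.
Substituting into the PDE and dividing by $e^{-2t}$: $u_t - 2u = \frac{1}{2}u_{\xi\xi} - 2u$.
The lower-order terms cancel, leaving the standard heat equation $u_t = \frac{1}{2}u_{\xi\xi}$.
Initial data for $u$: $u(\xi,0) = T(\xi,0) = -3 \sin(\xi) + 3 \sin(2 \xi)$. The boundary conditions carry over: $u(0,t) = u(\pi,t) = 0$.
Solve for $u$:
  Using separation of variables $u = X(\xi)G(t)$:
  Eigenfunctions: $\sin(n\xi)$, $n = 1, 2, 3, \ldots$
  General solution: $u(\xi, t) = \sum c_n \sin(n\xi) e^{-n^2 t/2}$
  Matching $u(\xi,0) = -3 \sin(\xi) + 3 \sin(2 \xi)$ term by term: $c_1=-3, c_2=3$.
Hence $u(\xi,t) = 3 e^{-2 t} \sin(2 \xi) - 3 e^{-t/2} \sin(\xi)$.
Transform back: $T(\xi,t) = e^{-2t}u(\xi,t)$.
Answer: $T(\xi, t) = 3 e^{-4 t} \sin(2 \xi) - 3 e^{-5 t/2} \sin(\xi)$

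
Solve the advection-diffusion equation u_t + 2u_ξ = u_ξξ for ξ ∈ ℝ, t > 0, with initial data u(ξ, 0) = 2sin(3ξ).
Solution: Moving frame: η = ξ - 2t, σ = t, u = w(η,σ), so u_t = w_σ - 2w_η and u_ξξ = w_ηη.
Hence u_t + 2u_ξ = w_σ and the PDE becomes the heat equation w_σ = w_ηη on η ∈ ℝ.
Initial data: w(η,0) = u(η,0) = 2sin(3η). Each mode sin(nη) decays as exp(-n²σ) on ℝ, so w(η,σ) = Σ c_n exp(-n²σ) sin(nη) with c_3=2: w(η,σ) = 2exp(-9σ)sin(3η).
Substituting back: u(ξ,t) = w(ξ - 2t, t).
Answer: u(ξ, t) = -2exp(-9t)sin(6t - 3ξ)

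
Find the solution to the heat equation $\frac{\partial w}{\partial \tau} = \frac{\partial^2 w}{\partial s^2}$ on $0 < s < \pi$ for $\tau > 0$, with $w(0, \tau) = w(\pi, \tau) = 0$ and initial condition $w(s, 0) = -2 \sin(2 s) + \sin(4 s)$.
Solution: Separating variables: $w = \sum c_n e^{-n^2\tau} \sin(ns)$. From $w(s,0) = -2 \sin(2 s) + \sin(4 s)$: $c_2=-2, c_4=1$.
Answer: $w(s, \tau) = -2 e^{-4 \tau} \sin(2 s) + e^{-16 \tau} \sin(4 s)$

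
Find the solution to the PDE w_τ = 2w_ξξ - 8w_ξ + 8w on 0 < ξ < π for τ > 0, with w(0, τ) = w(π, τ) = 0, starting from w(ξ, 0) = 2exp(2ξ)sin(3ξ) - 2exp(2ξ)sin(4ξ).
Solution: Substitute w = exp(2ξ)u, i.e. u = exp(-2ξ)w.
By the product rule, w_ξ = exp(2ξ)(u_ξ + 2u), w_ξξ = exp(2ξ)(u_ξξ + 4u_ξ + 4u), w_τ = exp(2ξ)u_τ.
Substituting into the PDE and dividing by exp(2ξ): u_τ = 2(u_ξξ + 4u_ξ + 4u) - 8(u_ξ + 2u) + 8u.
The lower-order terms cancel, leaving the standard heat equation u_τ = 2u_ξξ.
Initial data for u: u(ξ,0) = exp(-2ξ)w(ξ,0) = 2sin(3ξ) - 2sin(4ξ). The boundary conditions carry over: u(0,τ) = u(π,τ) = 0.
Solve for u:
  Using separation of variables u = X(ξ)T(τ):
  Eigenfunctions: sin(nξ), n = 1, 2, 3, ...
  General solution: u(ξ, τ) = Σ c_n sin(nξ) exp(-2n² τ)
  Matching u(ξ,0) = 2sin(3ξ) - 2sin(4ξ) term by term: c_3=2, c_4=-2.
Hence u(ξ,τ) = 2exp(-18τ)sin(3ξ) - 2exp(-32τ)sin(4ξ).
Transform back: w(ξ,τ) = exp(2ξ)u(ξ,τ).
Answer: w(ξ, τ) = 2exp(2ξ)exp(-18τ)sin(3ξ) - 2exp(2ξ)exp(-32τ)sin(4ξ)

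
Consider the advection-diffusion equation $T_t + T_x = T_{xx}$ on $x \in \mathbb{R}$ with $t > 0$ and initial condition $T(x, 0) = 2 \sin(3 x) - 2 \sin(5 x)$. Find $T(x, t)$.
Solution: Change to a moving frame: let $\eta = x - t$, $\sigma = t$ and write $T(x,t) = u(\eta,\sigma)$.
By the chain rule $T_t = u_{\sigma} - u_{\eta}$, $T_x = u_{\eta}$, $T_{xx} = u_{\eta\eta}$.
Then $T_t + T_x = u_{\sigma}$: the advection term cancels and the PDE becomes the heat equation $u_{\sigma} = u_{\eta\eta}$ on $\eta \in \mathbb{R}$.
Initial data: $u(\eta,0) = T(\eta,0) = 2 \sin(3 \eta) - 2 \sin(5 \eta)$.
On $\eta \in \mathbb{R}$ each mode satisfies $(\sin(n\eta))'' = -n^2 \sin(n\eta)$, so $e^{-n^2\sigma} \sin(n\eta)$ solves the heat equation; by superposition $u(\eta,\sigma) = \sum c_n e^{-n^2\sigma} \sin(n\eta)$.
Reading off the coefficients: $c_3=2, c_5=-2$, so $u(\eta,\sigma) = 2 e^{-9 \sigma} \sin(3 \eta) - 2 e^{-25 \sigma} \sin(5 \eta)$.
Substituting back $\eta = x - t$, $\sigma = t$: $T(x,t) = u(x - t, t)$.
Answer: $T(x, t) = -2 e^{-9 t} \sin(3 t - 3 x) + 2 e^{-25 t} \sin(5 t - 5 x)$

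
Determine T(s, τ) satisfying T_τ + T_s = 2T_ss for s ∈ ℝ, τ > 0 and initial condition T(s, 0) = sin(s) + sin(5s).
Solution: Change to a moving frame: let η = s - τ, σ = τ and write T(s,τ) = u(η,σ).
By the chain rule T_τ = u_σ - u_η, T_s = u_η, T_ss = u_ηη.
Then T_τ + T_s = u_σ: the advection term cancels and the PDE becomes the heat equation u_σ = 2u_ηη on η ∈ ℝ.
Initial data: u(η,0) = T(η,0) = sin(η) + sin(5η).
On η ∈ ℝ each mode satisfies (sin(nη))″ = -n² sin(nη), so exp(-2n²σ) sin(nη) solves the heat equation; by superposition u(η,σ) = Σ c_n exp(-2n²σ) sin(nη).
Reading off the coefficients: c_1=1, c_5=1, so u(η,σ) = exp(-2σ)sin(η) + exp(-50σ)sin(5η).
Substituting back η = s - τ, σ = τ: T(s,τ) = u(s - τ, τ).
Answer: T(s, τ) = exp(-2τ)sin(s - τ) + exp(-50τ)sin(5s - 5τ)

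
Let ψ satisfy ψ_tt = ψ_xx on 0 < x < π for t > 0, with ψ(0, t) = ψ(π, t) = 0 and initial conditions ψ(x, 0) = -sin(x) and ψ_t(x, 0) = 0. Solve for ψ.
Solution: Using separation of variables ψ = X(x)T(t):
Eigenfunctions: sin(nx), n = 1, 2, 3, ...
General solution: ψ(x, t) = Σ [A_n cos(n t) + B_n sin(n t)] sin(nx)
From ψ(x,0) = -sin(x): A_1=-1. From ψ_t(x,0) = 0: all B_n = 0.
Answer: ψ(x, t) = -sin(x)cos(t)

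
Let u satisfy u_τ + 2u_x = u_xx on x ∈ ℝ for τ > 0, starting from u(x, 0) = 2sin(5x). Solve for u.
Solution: Moving frame: η = x - 2τ, σ = τ, u = w(η,σ), so u_τ = w_σ - 2w_η and u_xx = w_ηη.
Hence u_τ + 2u_x = w_σ and the PDE becomes the heat equation w_σ = w_ηη on η ∈ ℝ.
Initial data: w(η,0) = u(η,0) = 2sin(5η). Each mode sin(nη) decays as exp(-n²σ) on ℝ, so w(η,σ) = Σ c_n exp(-n²σ) sin(nη) with c_5=2: w(η,σ) = 2exp(-25σ)sin(5η).
Substituting back: u(x,τ) = w(x - 2τ, τ).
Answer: u(x, τ) = 2exp(-25τ)sin(5x - 10τ)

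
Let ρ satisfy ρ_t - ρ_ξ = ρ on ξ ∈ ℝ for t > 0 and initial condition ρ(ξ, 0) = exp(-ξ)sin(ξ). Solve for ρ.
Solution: Substitute ρ = exp(-ξ)u, i.e. u = exp(ξ)ρ.
By the product rule, ρ_ξ = exp(-ξ)(u_ξ - u), ρ_t = exp(-ξ)u_t.
Substituting into the PDE and dividing by exp(-ξ): u_t - (u_ξ - u) = u.
The lower-order terms cancel, leaving the standard advection equation u_t - u_ξ = 0.
Initial data for u: u(ξ,0) = exp(ξ)ρ(ξ,0) = sin(ξ).
Solve for u:
  By method of characteristics (waves move left with speed 1):
  Along characteristics ξ + t = const, u is constant, so u(ξ,t) = f(ξ + t) with f = u(·, 0).
Hence u(ξ,t) = sin(t + ξ).
Transform back: ρ(ξ,t) = exp(-ξ)u(ξ,t).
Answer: ρ(ξ, t) = exp(-ξ)sin(t + ξ)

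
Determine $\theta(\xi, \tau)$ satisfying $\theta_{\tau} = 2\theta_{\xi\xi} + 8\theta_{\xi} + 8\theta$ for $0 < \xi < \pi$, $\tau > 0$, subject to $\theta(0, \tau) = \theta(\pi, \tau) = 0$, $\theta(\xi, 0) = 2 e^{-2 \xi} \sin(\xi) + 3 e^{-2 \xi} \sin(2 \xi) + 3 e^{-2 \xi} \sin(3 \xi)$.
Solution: Substitute $\theta = e^{-2\xi}u$, i.e. $u = e^{2\xi}\theta$.
By the product rule, $\theta_{\xi} = e^{-2\xi}(u_{\xi} - 2u)$, $\theta_{\xi\xi} = e^{-2\xi}(u_{\xi\xi} - 4u_{\xi} + 4u)$, $\theta_{\tau} = e^{-2\xi}u_{\tau}$.
Substituting into the PDE and dividing by $e^{-2\xi}$: $u_{\tau} = 2(u_{\xi\xi} - 4u_{\xi} + 4u) + 8(u_{\xi} - 2u) + 8u$.
The lower-order terms cancel, leaving the standard heat equation $u_{\tau} = 2u_{\xi\xi}$.
Initial data for $u$: $u(\xi,0) = e^{2\xi}\theta(\xi,0) = 2 \sin(\xi) + 3 \sin(2 \xi) + 3 \sin(3 \xi)$. The boundary conditions carry over: $u(0,\tau) = u(\pi,\tau) = 0$.
Solve for $u$:
  Using separation of variables $u = X(\xi)G(\tau)$:
  Eigenfunctions: $\sin(n\xi)$, $n = 1, 2, 3, \ldots$
  General solution: $u(\xi, \tau) = \sum c_n \sin(n\xi) e^{-2n^2 \tau}$
  Matching $u(\xi,0) = 2 \sin(\xi) + 3 \sin(2 \xi) + 3 \sin(3 \xi)$ term by term: $c_1=2, c_2=3, c_3=3$.
Hence $u(\xi,\tau) = 2 e^{-2 \tau} \sin(\xi) + 3 e^{-8 \tau} \sin(2 \xi) + 3 e^{-18 \tau} \sin(3 \xi)$.
Transform back: $\theta(\xi,\tau) = e^{-2\xi}u(\xi,\tau)$.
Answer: $\theta(\xi, \tau) = 2 e^{-2 \tau} e^{-2 \xi} \sin(\xi) + 3 e^{-8 \tau} e^{-2 \xi} \sin(2 \xi) + 3 e^{-18 \tau} e^{-2 \xi} \sin(3 \xi)$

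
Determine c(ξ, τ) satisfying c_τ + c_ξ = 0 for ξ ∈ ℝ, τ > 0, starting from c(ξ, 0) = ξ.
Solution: By method of characteristics (waves move right with speed 1):
Along characteristics ξ - τ = const, c is constant, so c(ξ,τ) = f(ξ - τ) with f = c(·, 0).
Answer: c(ξ, τ) = ξ - τ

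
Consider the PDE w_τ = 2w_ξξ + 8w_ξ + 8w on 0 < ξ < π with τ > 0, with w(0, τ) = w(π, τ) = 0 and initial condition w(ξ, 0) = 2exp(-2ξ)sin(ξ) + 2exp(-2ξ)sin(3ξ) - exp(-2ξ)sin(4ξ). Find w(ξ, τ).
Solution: Substitute w = exp(-2ξ)u.
Then w_ξ = exp(-2ξ)(u_ξ - 2u), w_ξξ = exp(-2ξ)(u_ξξ - 4u_ξ + 4u), w_τ = exp(-2ξ)u_τ; substituting and dividing by exp(-2ξ), the lower-order terms cancel: u_τ = 2u_ξξ (standard heat equation).
Data for u: u(ξ,0) = exp(2ξ)w(ξ,0) = 2sin(ξ) + 2sin(3ξ) - sin(4ξ). The boundary conditions carry over: u(0,τ) = u(π,τ) = 0.
Separating variables: u = Σ c_n exp(-2n²τ) sin(nξ). From u(ξ,0) = 2sin(ξ) + 2sin(3ξ) - sin(4ξ): c_1=2, c_3=2, c_4=-1.
So u(ξ,τ) = 2exp(-2τ)sin(ξ) + 2exp(-18τ)sin(3ξ) - exp(-32τ)sin(4ξ), and w(ξ,τ) = exp(-2ξ)u(ξ,τ).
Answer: w(ξ, τ) = 2exp(-2ξ)exp(-2τ)sin(ξ) + 2exp(-2ξ)exp(-18τ)sin(3ξ) - exp(-2ξ)exp(-32τ)sin(4ξ)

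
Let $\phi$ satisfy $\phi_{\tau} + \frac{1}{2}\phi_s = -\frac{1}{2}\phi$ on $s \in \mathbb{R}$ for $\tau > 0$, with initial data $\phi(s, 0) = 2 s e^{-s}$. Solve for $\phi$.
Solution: Substitute $\phi = e^{-s}u$, i.e. $u = e^{s}\phi$.
By the product rule, $\phi_s = e^{-s}(u_s - u)$, $\phi_{\tau} = e^{-s}u_{\tau}$.
Substituting into the PDE and dividing by $e^{-s}$: $u_{\tau} + \frac{1}{2}(u_s - u) = -\frac{1}{2}u$.
The lower-order terms cancel, leaving the standard advection equation $u_{\tau} + \frac{1}{2}u_s = 0$.
Initial data for $u$: $u(s,0) = e^{s}\phi(s,0) = 2 s$.
Solve for $u$:
  By method of characteristics (waves move right with speed 1/2):
  Along characteristics $s - \frac{1}{2}\tau =$ const, $u$ is constant, so $u(s,\tau) = f(s - \frac{1}{2}\tau)$ with $f = u( \cdot , 0)$.
Hence $u(s,\tau) = 2 s - \tau$.
Transform back: $\phi(s,\tau) = e^{-s}u(s,\tau)$.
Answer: $\phi(s, \tau) = - \tau e^{-s} + 2 s e^{-s}$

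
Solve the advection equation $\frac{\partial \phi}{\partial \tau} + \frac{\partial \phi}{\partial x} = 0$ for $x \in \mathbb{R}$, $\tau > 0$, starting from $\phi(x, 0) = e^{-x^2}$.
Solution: By characteristics ($dx/d\tau = 1$), $\phi(x,\tau) = f(x - \tau)$ with $f = \phi( \cdot , 0)$.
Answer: $\phi(x, \tau) = e^{-(-\tau + x)^2}$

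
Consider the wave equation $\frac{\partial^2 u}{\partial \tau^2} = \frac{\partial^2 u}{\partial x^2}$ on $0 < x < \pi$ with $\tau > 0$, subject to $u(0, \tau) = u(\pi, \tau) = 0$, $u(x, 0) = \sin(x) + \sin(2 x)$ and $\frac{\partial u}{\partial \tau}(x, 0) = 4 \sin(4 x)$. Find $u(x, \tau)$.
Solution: Separating variables: $u = \sum [A_n \cos(\omega_n \tau) + B_n \sin(\omega_n \tau)] \sin(nx)$, $\omega_n = n$. From ICs ($B_n$ = velocity coefficient / $\omega_n$): $A_1=1, A_2=1, B_4=1$.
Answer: $u(x, \tau) = \sin(4 \tau) \sin(4 x) + \sin(x) \cos(\tau) + \sin(2 x) \cos(2 \tau)$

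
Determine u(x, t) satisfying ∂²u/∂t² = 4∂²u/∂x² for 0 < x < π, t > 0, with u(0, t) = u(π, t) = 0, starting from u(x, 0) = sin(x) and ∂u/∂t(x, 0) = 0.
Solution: Using separation of variables u = X(x)T(t):
Eigenfunctions: sin(nx), n = 1, 2, 3, ...
General solution: u(x, t) = Σ [A_n cos(2n t) + B_n sin(2n t)] sin(nx)
From u(x,0) = sin(x): A_1=1. From u_t(x,0) = 0: all B_n = 0.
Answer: u(x, t) = sin(x)cos(2t)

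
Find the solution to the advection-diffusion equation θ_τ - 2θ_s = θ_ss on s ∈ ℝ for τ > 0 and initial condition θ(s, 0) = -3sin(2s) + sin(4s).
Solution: Change to a moving frame: let η = s + 2τ, σ = τ and write θ(s,τ) = u(η,σ).
By the chain rule θ_τ = u_σ + 2u_η, θ_s = u_η, θ_ss = u_ηη.
Then θ_τ - 2θ_s = u_σ: the advection term cancels and the PDE becomes the heat equation u_σ = u_ηη on η ∈ ℝ.
Initial data: u(η,0) = θ(η,0) = -3sin(2η) + sin(4η).
On η ∈ ℝ each mode satisfies (sin(nη))″ = -n² sin(nη), so exp(-n²σ) sin(nη) solves the heat equation; by superposition u(η,σ) = Σ c_n exp(-n²σ) sin(nη).
Reading off the coefficients: c_2=-3, c_4=1, so u(η,σ) = -3exp(-4σ)sin(2η) + exp(-16σ)sin(4η).
Substituting back η = s + 2τ, σ = τ: θ(s,τ) = u(s + 2τ, τ).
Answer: θ(s, τ) = -3exp(-4τ)sin(2s + 4τ) + exp(-16τ)sin(4s + 8τ)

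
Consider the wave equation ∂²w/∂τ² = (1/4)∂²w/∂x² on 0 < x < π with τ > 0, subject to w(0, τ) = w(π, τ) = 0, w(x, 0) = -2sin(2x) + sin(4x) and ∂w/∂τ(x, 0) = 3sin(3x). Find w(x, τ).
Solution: Separating variables: w = Σ [A_n cos(ω_n τ) + B_n sin(ω_n τ)] sin(nx), ω_n = n/2. From ICs (B_n = velocity coefficient / ω_n): A_2=-2, A_4=1, B_3=2.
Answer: w(x, τ) = -2sin(2x)cos(τ) + 2sin(3x)sin(3τ/2) + sin(4x)cos(2τ)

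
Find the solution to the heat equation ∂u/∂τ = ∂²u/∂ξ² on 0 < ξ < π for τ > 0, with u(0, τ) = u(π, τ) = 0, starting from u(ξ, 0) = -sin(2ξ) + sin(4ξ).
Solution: Using separation of variables u = X(ξ)T(τ):
Eigenfunctions: sin(nξ), n = 1, 2, 3, ...
General solution: u(ξ, τ) = Σ c_n sin(nξ) exp(-n² τ)
Matching u(ξ,0) = -sin(2ξ) + sin(4ξ) term by term: c_2=-1, c_4=1.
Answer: u(ξ, τ) = -exp(-4τ)sin(2ξ) + exp(-16τ)sin(4ξ)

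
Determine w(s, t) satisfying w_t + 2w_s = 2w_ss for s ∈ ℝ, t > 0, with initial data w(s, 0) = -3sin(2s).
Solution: Change to a moving frame: let η = s - 2t, σ = t and write w(s,t) = u(η,σ).
By the chain rule w_t = u_σ - 2u_η, w_s = u_η, w_ss = u_ηη.
Then w_t + 2w_s = u_σ: the advection term cancels and the PDE becomes the heat equation u_σ = 2u_ηη on η ∈ ℝ.
Initial data: u(η,0) = w(η,0) = -3sin(2η).
On η ∈ ℝ each mode satisfies (sin(nη))″ = -n² sin(nη), so exp(-2n²σ) sin(nη) solves the heat equation; by superposition u(η,σ) = Σ c_n exp(-2n²σ) sin(nη).
Reading off the coefficients: c_2=-3, so u(η,σ) = -3exp(-8σ)sin(2η).
Substituting back η = s - 2t, σ = t: w(s,t) = u(s - 2t, t).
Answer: w(s, t) = -3exp(-8t)sin(2s - 4t)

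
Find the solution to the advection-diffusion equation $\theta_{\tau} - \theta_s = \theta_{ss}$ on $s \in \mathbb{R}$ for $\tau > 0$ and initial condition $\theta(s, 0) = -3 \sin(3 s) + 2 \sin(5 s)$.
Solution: Change to a moving frame: let $\eta = s + \tau$, $\sigma = \tau$ and write $\theta(s,\tau) = u(\eta,\sigma)$.
By the chain rule $\theta_{\tau} = u_{\sigma} + u_{\eta}$, $\theta_s = u_{\eta}$, $\theta_{ss} = u_{\eta\eta}$.
Then $\theta_{\tau} - \theta_s = u_{\sigma}$: the advection term cancels and the PDE becomes the heat equation $u_{\sigma} = u_{\eta\eta}$ on $\eta \in \mathbb{R}$.
Initial data: $u(\eta,0) = \theta(\eta,0) = -3 \sin(3 \eta) + 2 \sin(5 \eta)$.
On $\eta \in \mathbb{R}$ each mode satisfies $(\sin(n\eta))'' = -n^2 \sin(n\eta)$, so $e^{-n^2\sigma} \sin(n\eta)$ solves the heat equation; by superposition $u(\eta,\sigma) = \sum c_n e^{-n^2\sigma} \sin(n\eta)$.
Reading off the coefficients: $c_3=-3, c_5=2$, so $u(\eta,\sigma) = -3 e^{-9 \sigma} \sin(3 \eta) + 2 e^{-25 \sigma} \sin(5 \eta)$.
Substituting back $\eta = s + \tau$, $\sigma = \tau$: $\theta(s,\tau) = u(s + \tau, \tau)$.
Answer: $\theta(s, \tau) = -3 e^{-9 \tau} \sin(3 \tau + 3 s) + 2 e^{-25 \tau} \sin(5 \tau + 5 s)$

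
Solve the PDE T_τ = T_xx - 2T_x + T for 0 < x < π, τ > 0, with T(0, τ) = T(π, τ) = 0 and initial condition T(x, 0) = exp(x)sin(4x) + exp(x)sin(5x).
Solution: Substitute T = exp(x)u.
Then T_x = exp(x)(u_x + u), T_xx = exp(x)(u_xx + 2u_x + u), T_τ = exp(x)u_τ; substituting and dividing by exp(x), the lower-order terms cancel: u_τ = u_xx (standard heat equation).
Data for u: u(x,0) = exp(-x)T(x,0) = sin(4x) + sin(5x). The boundary conditions carry over: u(0,τ) = u(π,τ) = 0.
Separating variables: u = Σ c_n exp(-n²τ) sin(nx). From u(x,0) = sin(4x) + sin(5x): c_4=1, c_5=1.
So u(x,τ) = exp(-16τ)sin(4x) + exp(-25τ)sin(5x), and T(x,τ) = exp(x)u(x,τ).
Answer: T(x, τ) = exp(x)exp(-16τ)sin(4x) + exp(x)exp(-25τ)sin(5x)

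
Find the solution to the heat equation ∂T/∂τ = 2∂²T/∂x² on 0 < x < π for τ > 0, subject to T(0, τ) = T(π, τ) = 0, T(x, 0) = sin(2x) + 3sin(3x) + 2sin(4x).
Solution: Using separation of variables T = X(x)G(τ):
Eigenfunctions: sin(nx), n = 1, 2, 3, ...
General solution: T(x, τ) = Σ c_n sin(nx) exp(-2n² τ)
Matching T(x,0) = sin(2x) + 3sin(3x) + 2sin(4x) term by term: c_2=1, c_3=3, c_4=2.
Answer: T(x, τ) = exp(-8τ)sin(2x) + 3exp(-18τ)sin(3x) + 2exp(-32τ)sin(4x)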